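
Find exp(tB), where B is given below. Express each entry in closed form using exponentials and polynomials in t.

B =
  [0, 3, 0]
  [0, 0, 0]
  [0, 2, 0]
e^{tB} =
  [1, 3*t, 0]
  [0, 1, 0]
  [0, 2*t, 1]

Strategy: write B = P · J · P⁻¹ where J is a Jordan canonical form, so e^{tB} = P · e^{tJ} · P⁻¹, and e^{tJ} can be computed block-by-block.

B has Jordan form
J =
  [0, 1, 0]
  [0, 0, 0]
  [0, 0, 0]
(up to reordering of blocks).

Per-block formulas:
  For a 2×2 Jordan block J_2(0): exp(t · J_2(0)) = e^(0t)·(I + t·N), where N is the 2×2 nilpotent shift.
  For a 1×1 block at λ = 0: exp(t · [0]) = [e^(0t)].

After assembling e^{tJ} and conjugating by P, we get:

e^{tB} =
  [1, 3*t, 0]
  [0, 1, 0]
  [0, 2*t, 1]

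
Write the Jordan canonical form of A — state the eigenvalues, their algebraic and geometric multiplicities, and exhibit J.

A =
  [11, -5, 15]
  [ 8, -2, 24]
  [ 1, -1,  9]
J_2(6) ⊕ J_1(6)

The characteristic polynomial is
  det(x·I − A) = x^3 - 18*x^2 + 108*x - 216 = (x - 6)^3

Eigenvalues and multiplicities (the geometric multiplicity of λ is n − rank(A − λI), which equals the number of Jordan blocks for λ):
  λ = 6: algebraic multiplicity = 3, geometric multiplicity = 2

Determining the block sizes for each eigenvalue:
  λ = 6: 2 blocks summing to 3 forces exactly one block of size 2 and the rest size 1 → block sizes [2, 1]

Assembling the blocks gives a Jordan form
J =
  [6, 1, 0]
  [0, 6, 0]
  [0, 0, 6]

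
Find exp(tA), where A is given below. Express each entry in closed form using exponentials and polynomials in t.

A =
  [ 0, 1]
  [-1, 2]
e^{tA} =
  [-t*exp(t) + exp(t), t*exp(t)]
  [-t*exp(t), t*exp(t) + exp(t)]

Strategy: write A = P · J · P⁻¹ where J is a Jordan canonical form, so e^{tA} = P · e^{tJ} · P⁻¹, and e^{tJ} can be computed block-by-block.

A has Jordan form
J =
  [1, 1]
  [0, 1]
(up to reordering of blocks).

Per-block formulas:
  For a 2×2 Jordan block J_2(1): exp(t · J_2(1)) = e^(1t)·(I + t·N), where N is the 2×2 nilpotent shift.

After assembling e^{tJ} and conjugating by P, we get:

e^{tA} =
  [-t*exp(t) + exp(t), t*exp(t)]
  [-t*exp(t), t*exp(t) + exp(t)]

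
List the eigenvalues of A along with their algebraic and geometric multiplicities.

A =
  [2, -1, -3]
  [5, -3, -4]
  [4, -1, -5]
λ = -2: alg = 3, geom = 1

Step 1 — factor the characteristic polynomial to read off the algebraic multiplicities:
  χ_A(x) = (x + 2)^3

Step 2 — compute geometric multiplicities via the rank-nullity identity g(λ) = n − rank(A − λI):
  rank(A − (-2)·I) = 2, so dim ker(A − (-2)·I) = n − 2 = 1

Summary:
  λ = -2: algebraic multiplicity = 3, geometric multiplicity = 1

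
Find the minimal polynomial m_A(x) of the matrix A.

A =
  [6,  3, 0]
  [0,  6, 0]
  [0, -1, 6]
x^2 - 12*x + 36

The characteristic polynomial is χ_A(x) = (x - 6)^3, so the eigenvalues are known. The minimal polynomial is
  m_A(x) = Π_λ (x − λ)^{k_λ}
where k_λ is the size of the *largest* Jordan block for λ (equivalently, the smallest k with (A − λI)^k v = 0 for every generalised eigenvector v of λ).

  λ = 6: largest Jordan block has size 2, contributing (x − 6)^2

So m_A(x) = (x - 6)^2 = x^2 - 12*x + 36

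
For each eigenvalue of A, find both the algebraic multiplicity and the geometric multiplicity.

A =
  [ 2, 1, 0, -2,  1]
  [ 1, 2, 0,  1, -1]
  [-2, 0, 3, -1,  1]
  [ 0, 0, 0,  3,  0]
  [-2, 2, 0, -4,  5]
λ = 3: alg = 5, geom = 2

Step 1 — factor the characteristic polynomial to read off the algebraic multiplicities:
  χ_A(x) = (x - 3)^5

Step 2 — compute geometric multiplicities via the rank-nullity identity g(λ) = n − rank(A − λI):
  rank(A − (3)·I) = 3, so dim ker(A − (3)·I) = n − 3 = 2

Summary:
  λ = 3: algebraic multiplicity = 5, geometric multiplicity = 2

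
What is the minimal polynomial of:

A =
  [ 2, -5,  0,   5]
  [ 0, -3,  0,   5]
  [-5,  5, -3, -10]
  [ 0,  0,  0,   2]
x^2 + x - 6

The characteristic polynomial is χ_A(x) = (x - 2)^2*(x + 3)^2, so the eigenvalues are known. The minimal polynomial is
  m_A(x) = Π_λ (x − λ)^{k_λ}
where k_λ is the size of the *largest* Jordan block for λ (equivalently, the smallest k with (A − λI)^k v = 0 for every generalised eigenvector v of λ).

  λ = -3: largest Jordan block has size 1, contributing (x + 3)
  λ = 2: largest Jordan block has size 1, contributing (x − 2)

So m_A(x) = (x - 2)*(x + 3) = x^2 + x - 6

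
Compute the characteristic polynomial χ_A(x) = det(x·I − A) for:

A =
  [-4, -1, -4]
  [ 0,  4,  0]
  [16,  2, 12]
x^3 - 12*x^2 + 48*x - 64

Expanding det(x·I − A) (e.g. by cofactor expansion or by noting that A is similar to its Jordan form J, which has the same characteristic polynomial as A) gives
  χ_A(x) = x^3 - 12*x^2 + 48*x - 64
which factors as (x - 4)^3. The eigenvalues (with algebraic multiplicities) are λ = 4 with multiplicity 3.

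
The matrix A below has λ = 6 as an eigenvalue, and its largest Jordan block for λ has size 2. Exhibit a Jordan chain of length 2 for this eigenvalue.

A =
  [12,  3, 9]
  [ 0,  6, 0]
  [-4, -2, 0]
A Jordan chain for λ = 6 of length 2:
v_1 = (6, 0, -4)ᵀ
v_2 = (1, 0, 0)ᵀ

Let N = A − (6)·I. We want v_2 with N^2 v_2 = 0 but N^1 v_2 ≠ 0; then v_{j-1} := N · v_j for j = 2, …, 2.

Pick v_2 = (1, 0, 0)ᵀ.
Then v_1 = N · v_2 = (6, 0, -4)ᵀ.

Sanity check: (A − (6)·I) v_1 = (0, 0, 0)ᵀ = 0. ✓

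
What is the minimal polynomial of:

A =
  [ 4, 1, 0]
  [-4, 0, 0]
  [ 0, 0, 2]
x^2 - 4*x + 4

The characteristic polynomial is χ_A(x) = (x - 2)^3, so the eigenvalues are known. The minimal polynomial is
  m_A(x) = Π_λ (x − λ)^{k_λ}
where k_λ is the size of the *largest* Jordan block for λ (equivalently, the smallest k with (A − λI)^k v = 0 for every generalised eigenvector v of λ).

  λ = 2: largest Jordan block has size 2, contributing (x − 2)^2

So m_A(x) = (x - 2)^2 = x^2 - 4*x + 4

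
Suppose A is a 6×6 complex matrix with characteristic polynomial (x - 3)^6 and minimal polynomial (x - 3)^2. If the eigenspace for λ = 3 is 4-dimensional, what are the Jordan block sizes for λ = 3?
Block sizes for λ = 3: [2, 2, 1, 1]

Step 1 — from the characteristic polynomial, algebraic multiplicity of λ = 3 is 6. From dim ker(A − (3)·I) = 4, there are exactly 4 Jordan blocks for λ = 3.
Step 2 — from the minimal polynomial, the factor (x − 3)^2 tells us the largest block for λ = 3 has size 2.
Step 3 — with total size 6, 4 blocks, and largest block 2, the block sizes (in nonincreasing order) are [2, 2, 1, 1].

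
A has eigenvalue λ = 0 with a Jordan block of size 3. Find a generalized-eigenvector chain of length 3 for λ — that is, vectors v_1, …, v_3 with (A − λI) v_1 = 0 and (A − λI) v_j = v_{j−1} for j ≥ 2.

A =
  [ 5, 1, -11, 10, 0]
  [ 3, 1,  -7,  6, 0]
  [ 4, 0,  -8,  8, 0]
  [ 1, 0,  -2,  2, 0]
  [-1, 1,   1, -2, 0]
A Jordan chain for λ = 0 of length 3:
v_1 = (-6, -4, -4, -1, 0)ᵀ
v_2 = (5, 3, 4, 1, -1)ᵀ
v_3 = (1, 0, 0, 0, 0)ᵀ

Let N = A − (0)·I. We want v_3 with N^3 v_3 = 0 but N^2 v_3 ≠ 0; then v_{j-1} := N · v_j for j = 3, …, 2.

Pick v_3 = (1, 0, 0, 0, 0)ᵀ.
Then v_2 = N · v_3 = (5, 3, 4, 1, -1)ᵀ.
Then v_1 = N · v_2 = (-6, -4, -4, -1, 0)ᵀ.

Sanity check: (A − (0)·I) v_1 = (0, 0, 0, 0, 0)ᵀ = 0. ✓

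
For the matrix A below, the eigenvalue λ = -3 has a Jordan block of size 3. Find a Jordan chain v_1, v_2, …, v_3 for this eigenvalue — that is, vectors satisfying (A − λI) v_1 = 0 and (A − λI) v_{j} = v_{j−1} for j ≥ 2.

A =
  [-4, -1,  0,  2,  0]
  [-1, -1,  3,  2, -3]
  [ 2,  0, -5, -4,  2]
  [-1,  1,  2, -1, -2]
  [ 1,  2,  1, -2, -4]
A Jordan chain for λ = -3 of length 3:
v_1 = (1, 1, -2, 1, -1)ᵀ
v_2 = (-1, 2, 0, 1, 2)ᵀ
v_3 = (0, 1, 0, 0, 0)ᵀ

Let N = A − (-3)·I. We want v_3 with N^3 v_3 = 0 but N^2 v_3 ≠ 0; then v_{j-1} := N · v_j for j = 3, …, 2.

Pick v_3 = (0, 1, 0, 0, 0)ᵀ.
Then v_2 = N · v_3 = (-1, 2, 0, 1, 2)ᵀ.
Then v_1 = N · v_2 = (1, 1, -2, 1, -1)ᵀ.

Sanity check: (A − (-3)·I) v_1 = (0, 0, 0, 0, 0)ᵀ = 0. ✓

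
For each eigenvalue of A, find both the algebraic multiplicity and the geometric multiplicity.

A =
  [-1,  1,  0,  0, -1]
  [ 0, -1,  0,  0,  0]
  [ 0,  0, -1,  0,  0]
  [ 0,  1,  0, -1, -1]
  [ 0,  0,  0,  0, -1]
λ = -1: alg = 5, geom = 4

Step 1 — factor the characteristic polynomial to read off the algebraic multiplicities:
  χ_A(x) = (x + 1)^5

Step 2 — compute geometric multiplicities via the rank-nullity identity g(λ) = n − rank(A − λI):
  rank(A − (-1)·I) = 1, so dim ker(A − (-1)·I) = n − 1 = 4

Summary:
  λ = -1: algebraic multiplicity = 5, geometric multiplicity = 4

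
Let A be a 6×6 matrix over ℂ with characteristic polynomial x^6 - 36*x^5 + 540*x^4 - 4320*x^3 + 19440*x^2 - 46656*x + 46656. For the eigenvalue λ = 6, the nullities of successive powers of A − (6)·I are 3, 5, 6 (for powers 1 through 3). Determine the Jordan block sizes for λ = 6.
Block sizes for λ = 6: [3, 2, 1]

From the dimensions of kernels of powers, the number of Jordan blocks of size at least j is d_j − d_{j−1} where d_j = dim ker(N^j) (with d_0 = 0). Computing the differences gives [3, 2, 1].
The number of blocks of size exactly k is (#blocks of size ≥ k) − (#blocks of size ≥ k + 1), so the partition is: 1 block(s) of size 1, 1 block(s) of size 2, 1 block(s) of size 3.
In nonincreasing order the block sizes are [3, 2, 1].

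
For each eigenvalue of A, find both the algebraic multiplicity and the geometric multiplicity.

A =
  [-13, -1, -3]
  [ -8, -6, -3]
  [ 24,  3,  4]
λ = -5: alg = 3, geom = 2

Step 1 — factor the characteristic polynomial to read off the algebraic multiplicities:
  χ_A(x) = (x + 5)^3

Step 2 — compute geometric multiplicities via the rank-nullity identity g(λ) = n − rank(A − λI):
  rank(A − (-5)·I) = 1, so dim ker(A − (-5)·I) = n − 1 = 2

Summary:
  λ = -5: algebraic multiplicity = 3, geometric multiplicity = 2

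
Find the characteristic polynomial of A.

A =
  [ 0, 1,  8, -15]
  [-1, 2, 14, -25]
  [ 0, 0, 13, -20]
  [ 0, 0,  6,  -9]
x^4 - 6*x^3 + 12*x^2 - 10*x + 3

Expanding det(x·I − A) (e.g. by cofactor expansion or by noting that A is similar to its Jordan form J, which has the same characteristic polynomial as A) gives
  χ_A(x) = x^4 - 6*x^3 + 12*x^2 - 10*x + 3
which factors as (x - 3)*(x - 1)^3. The eigenvalues (with algebraic multiplicities) are λ = 1 with multiplicity 3, λ = 3 with multiplicity 1.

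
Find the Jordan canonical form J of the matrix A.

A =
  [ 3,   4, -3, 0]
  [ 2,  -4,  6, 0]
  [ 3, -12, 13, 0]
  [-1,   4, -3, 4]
J_2(4) ⊕ J_1(4) ⊕ J_1(4)

The characteristic polynomial is
  det(x·I − A) = x^4 - 16*x^3 + 96*x^2 - 256*x + 256 = (x - 4)^4

Eigenvalues and multiplicities (the geometric multiplicity of λ is n − rank(A − λI), which equals the number of Jordan blocks for λ):
  λ = 4: algebraic multiplicity = 4, geometric multiplicity = 3

Determining the block sizes for each eigenvalue:
  λ = 4: 3 blocks summing to 4 forces exactly one block of size 2 and the rest size 1 → block sizes [2, 1, 1]

Assembling the blocks gives a Jordan form
J =
  [4, 1, 0, 0]
  [0, 4, 0, 0]
  [0, 0, 4, 0]
  [0, 0, 0, 4]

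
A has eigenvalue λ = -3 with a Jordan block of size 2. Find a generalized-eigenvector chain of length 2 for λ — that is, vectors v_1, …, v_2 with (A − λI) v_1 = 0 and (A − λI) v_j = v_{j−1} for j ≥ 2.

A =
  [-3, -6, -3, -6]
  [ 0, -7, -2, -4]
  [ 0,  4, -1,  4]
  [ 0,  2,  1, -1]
A Jordan chain for λ = -3 of length 2:
v_1 = (-6, -4, 4, 2)ᵀ
v_2 = (0, 1, 0, 0)ᵀ

Let N = A − (-3)·I. We want v_2 with N^2 v_2 = 0 but N^1 v_2 ≠ 0; then v_{j-1} := N · v_j for j = 2, …, 2.

Pick v_2 = (0, 1, 0, 0)ᵀ.
Then v_1 = N · v_2 = (-6, -4, 4, 2)ᵀ.

Sanity check: (A − (-3)·I) v_1 = (0, 0, 0, 0)ᵀ = 0. ✓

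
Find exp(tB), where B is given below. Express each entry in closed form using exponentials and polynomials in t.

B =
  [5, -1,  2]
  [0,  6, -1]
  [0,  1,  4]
e^{tB} =
  [exp(5*t), t^2*exp(5*t)/2 - t*exp(5*t), -t^2*exp(5*t)/2 + 2*t*exp(5*t)]
  [0, t*exp(5*t) + exp(5*t), -t*exp(5*t)]
  [0, t*exp(5*t), -t*exp(5*t) + exp(5*t)]

Strategy: write B = P · J · P⁻¹ where J is a Jordan canonical form, so e^{tB} = P · e^{tJ} · P⁻¹, and e^{tJ} can be computed block-by-block.

B has Jordan form
J =
  [5, 1, 0]
  [0, 5, 1]
  [0, 0, 5]
(up to reordering of blocks).

Per-block formulas:
  For a 3×3 Jordan block J_3(5): exp(t · J_3(5)) = e^(5t)·(I + t·N + (t^2/2)·N^2), where N is the 3×3 nilpotent shift.

After assembling e^{tJ} and conjugating by P, we get:

e^{tB} =
  [exp(5*t), t^2*exp(5*t)/2 - t*exp(5*t), -t^2*exp(5*t)/2 + 2*t*exp(5*t)]
  [0, t*exp(5*t) + exp(5*t), -t*exp(5*t)]
  [0, t*exp(5*t), -t*exp(5*t) + exp(5*t)]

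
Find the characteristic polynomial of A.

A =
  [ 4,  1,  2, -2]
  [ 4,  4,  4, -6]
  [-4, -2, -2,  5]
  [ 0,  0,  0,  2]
x^4 - 8*x^3 + 24*x^2 - 32*x + 16

Expanding det(x·I − A) (e.g. by cofactor expansion or by noting that A is similar to its Jordan form J, which has the same characteristic polynomial as A) gives
  χ_A(x) = x^4 - 8*x^3 + 24*x^2 - 32*x + 16
which factors as (x - 2)^4. The eigenvalues (with algebraic multiplicities) are λ = 2 with multiplicity 4.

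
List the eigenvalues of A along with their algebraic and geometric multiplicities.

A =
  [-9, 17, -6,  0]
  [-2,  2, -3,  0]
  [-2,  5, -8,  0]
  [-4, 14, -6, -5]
λ = -5: alg = 4, geom = 2

Step 1 — factor the characteristic polynomial to read off the algebraic multiplicities:
  χ_A(x) = (x + 5)^4

Step 2 — compute geometric multiplicities via the rank-nullity identity g(λ) = n − rank(A − λI):
  rank(A − (-5)·I) = 2, so dim ker(A − (-5)·I) = n − 2 = 2

Summary:
  λ = -5: algebraic multiplicity = 4, geometric multiplicity = 2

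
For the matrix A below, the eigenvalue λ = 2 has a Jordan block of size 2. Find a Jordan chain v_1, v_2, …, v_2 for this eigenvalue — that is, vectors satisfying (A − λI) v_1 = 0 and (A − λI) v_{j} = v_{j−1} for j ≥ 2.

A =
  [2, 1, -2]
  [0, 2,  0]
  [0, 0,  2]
A Jordan chain for λ = 2 of length 2:
v_1 = (1, 0, 0)ᵀ
v_2 = (0, 1, 0)ᵀ

Let N = A − (2)·I. We want v_2 with N^2 v_2 = 0 but N^1 v_2 ≠ 0; then v_{j-1} := N · v_j for j = 2, …, 2.

Pick v_2 = (0, 1, 0)ᵀ.
Then v_1 = N · v_2 = (1, 0, 0)ᵀ.

Sanity check: (A − (2)·I) v_1 = (0, 0, 0)ᵀ = 0. ✓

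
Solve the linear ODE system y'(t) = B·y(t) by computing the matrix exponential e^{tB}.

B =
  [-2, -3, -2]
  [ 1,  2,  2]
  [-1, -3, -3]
e^{tB} =
  [-t*exp(-t) + exp(-t), -3*t*exp(-t), -2*t*exp(-t)]
  [t*exp(-t), 3*t*exp(-t) + exp(-t), 2*t*exp(-t)]
  [-t*exp(-t), -3*t*exp(-t), -2*t*exp(-t) + exp(-t)]

Strategy: write B = P · J · P⁻¹ where J is a Jordan canonical form, so e^{tB} = P · e^{tJ} · P⁻¹, and e^{tJ} can be computed block-by-block.

B has Jordan form
J =
  [-1,  1,  0]
  [ 0, -1,  0]
  [ 0,  0, -1]
(up to reordering of blocks).

Per-block formulas:
  For a 1×1 block at λ = -1: exp(t · [-1]) = [e^(-1t)].
  For a 2×2 Jordan block J_2(-1): exp(t · J_2(-1)) = e^(-1t)·(I + t·N), where N is the 2×2 nilpotent shift.

After assembling e^{tJ} and conjugating by P, we get:

e^{tB} =
  [-t*exp(-t) + exp(-t), -3*t*exp(-t), -2*t*exp(-t)]
  [t*exp(-t), 3*t*exp(-t) + exp(-t), 2*t*exp(-t)]
  [-t*exp(-t), -3*t*exp(-t), -2*t*exp(-t) + exp(-t)]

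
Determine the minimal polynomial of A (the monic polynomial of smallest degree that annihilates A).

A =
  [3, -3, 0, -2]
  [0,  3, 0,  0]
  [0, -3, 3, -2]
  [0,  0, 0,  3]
x^2 - 6*x + 9

The characteristic polynomial is χ_A(x) = (x - 3)^4, so the eigenvalues are known. The minimal polynomial is
  m_A(x) = Π_λ (x − λ)^{k_λ}
where k_λ is the size of the *largest* Jordan block for λ (equivalently, the smallest k with (A − λI)^k v = 0 for every generalised eigenvector v of λ).

  λ = 3: largest Jordan block has size 2, contributing (x − 3)^2

So m_A(x) = (x - 3)^2 = x^2 - 6*x + 9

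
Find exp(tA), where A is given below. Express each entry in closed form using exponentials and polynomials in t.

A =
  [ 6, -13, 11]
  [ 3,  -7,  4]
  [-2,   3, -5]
e^{tA} =
  [3*t^2*exp(-2*t)/2 + 8*t*exp(-2*t) + exp(-2*t), -3*t^2*exp(-2*t) - 13*t*exp(-2*t), 3*t^2*exp(-2*t)/2 + 11*t*exp(-2*t)]
  [t^2*exp(-2*t)/2 + 3*t*exp(-2*t), -t^2*exp(-2*t) - 5*t*exp(-2*t) + exp(-2*t), t^2*exp(-2*t)/2 + 4*t*exp(-2*t)]
  [-t^2*exp(-2*t)/2 - 2*t*exp(-2*t), t^2*exp(-2*t) + 3*t*exp(-2*t), -t^2*exp(-2*t)/2 - 3*t*exp(-2*t) + exp(-2*t)]

Strategy: write A = P · J · P⁻¹ where J is a Jordan canonical form, so e^{tA} = P · e^{tJ} · P⁻¹, and e^{tJ} can be computed block-by-block.

A has Jordan form
J =
  [-2,  1,  0]
  [ 0, -2,  1]
  [ 0,  0, -2]
(up to reordering of blocks).

Per-block formulas:
  For a 3×3 Jordan block J_3(-2): exp(t · J_3(-2)) = e^(-2t)·(I + t·N + (t^2/2)·N^2), where N is the 3×3 nilpotent shift.

After assembling e^{tJ} and conjugating by P, we get:

e^{tA} =
  [3*t^2*exp(-2*t)/2 + 8*t*exp(-2*t) + exp(-2*t), -3*t^2*exp(-2*t) - 13*t*exp(-2*t), 3*t^2*exp(-2*t)/2 + 11*t*exp(-2*t)]
  [t^2*exp(-2*t)/2 + 3*t*exp(-2*t), -t^2*exp(-2*t) - 5*t*exp(-2*t) + exp(-2*t), t^2*exp(-2*t)/2 + 4*t*exp(-2*t)]
  [-t^2*exp(-2*t)/2 - 2*t*exp(-2*t), t^2*exp(-2*t) + 3*t*exp(-2*t), -t^2*exp(-2*t)/2 - 3*t*exp(-2*t) + exp(-2*t)]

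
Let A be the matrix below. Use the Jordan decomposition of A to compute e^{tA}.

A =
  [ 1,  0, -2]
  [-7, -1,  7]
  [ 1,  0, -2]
e^{tA} =
  [2 - exp(-t), 0, -2 + 2*exp(-t)]
  [-7 + 7*exp(-t), exp(-t), 7 - 7*exp(-t)]
  [1 - exp(-t), 0, -1 + 2*exp(-t)]

Strategy: write A = P · J · P⁻¹ where J is a Jordan canonical form, so e^{tA} = P · e^{tJ} · P⁻¹, and e^{tJ} can be computed block-by-block.

A has Jordan form
J =
  [-1,  0, 0]
  [ 0, -1, 0]
  [ 0,  0, 0]
(up to reordering of blocks).

Per-block formulas:
  For a 1×1 block at λ = -1: exp(t · [-1]) = [e^(-1t)].
  For a 1×1 block at λ = 0: exp(t · [0]) = [e^(0t)].

After assembling e^{tJ} and conjugating by P, we get:

e^{tA} =
  [2 - exp(-t), 0, -2 + 2*exp(-t)]
  [-7 + 7*exp(-t), exp(-t), 7 - 7*exp(-t)]
  [1 - exp(-t), 0, -1 + 2*exp(-t)]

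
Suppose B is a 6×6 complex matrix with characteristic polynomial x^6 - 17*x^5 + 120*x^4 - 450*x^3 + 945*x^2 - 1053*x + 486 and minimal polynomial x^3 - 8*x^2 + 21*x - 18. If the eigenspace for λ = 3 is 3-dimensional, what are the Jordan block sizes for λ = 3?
Block sizes for λ = 3: [2, 2, 1]

Step 1 — from the characteristic polynomial, algebraic multiplicity of λ = 3 is 5. From dim ker(B − (3)·I) = 3, there are exactly 3 Jordan blocks for λ = 3.
Step 2 — from the minimal polynomial, the factor (x − 3)^2 tells us the largest block for λ = 3 has size 2.
Step 3 — with total size 5, 3 blocks, and largest block 2, the block sizes (in nonincreasing order) are [2, 2, 1].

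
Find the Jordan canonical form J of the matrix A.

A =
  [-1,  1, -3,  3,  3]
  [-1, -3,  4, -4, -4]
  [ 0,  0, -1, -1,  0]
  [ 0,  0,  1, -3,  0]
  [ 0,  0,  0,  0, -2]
J_3(-2) ⊕ J_2(-2)

The characteristic polynomial is
  det(x·I − A) = x^5 + 10*x^4 + 40*x^3 + 80*x^2 + 80*x + 32 = (x + 2)^5

Eigenvalues and multiplicities (the geometric multiplicity of λ is n − rank(A − λI), which equals the number of Jordan blocks for λ):
  λ = -2: algebraic multiplicity = 5, geometric multiplicity = 2

Determining the block sizes for each eigenvalue:
  λ = -2: with am = 5 and gm = 2, the partition is not yet determined (e.g. several partitions of 5 into 2 parts exist). Let N = A − (-2)·I. Computing rank(N^1) = 3, rank(N^2) = 1, rank(N^3) = 0; the number of blocks of size ≥ j is rank(N^{j−1}) − rank(N^j), giving [2, 2, 1]. So we have 1 block(s) of size 3, 1 block(s) of size 2 → block sizes [3, 2]

Assembling the blocks gives a Jordan form
J =
  [-2,  1,  0,  0,  0]
  [ 0, -2,  1,  0,  0]
  [ 0,  0, -2,  0,  0]
  [ 0,  0,  0, -2,  1]
  [ 0,  0,  0,  0, -2]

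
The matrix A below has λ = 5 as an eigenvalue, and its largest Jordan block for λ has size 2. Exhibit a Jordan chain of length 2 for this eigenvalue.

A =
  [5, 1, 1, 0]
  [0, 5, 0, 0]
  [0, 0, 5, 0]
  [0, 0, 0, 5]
A Jordan chain for λ = 5 of length 2:
v_1 = (1, 0, 0, 0)ᵀ
v_2 = (0, 1, 0, 0)ᵀ

Let N = A − (5)·I. We want v_2 with N^2 v_2 = 0 but N^1 v_2 ≠ 0; then v_{j-1} := N · v_j for j = 2, …, 2.

Pick v_2 = (0, 1, 0, 0)ᵀ.
Then v_1 = N · v_2 = (1, 0, 0, 0)ᵀ.

Sanity check: (A − (5)·I) v_1 = (0, 0, 0, 0)ᵀ = 0. ✓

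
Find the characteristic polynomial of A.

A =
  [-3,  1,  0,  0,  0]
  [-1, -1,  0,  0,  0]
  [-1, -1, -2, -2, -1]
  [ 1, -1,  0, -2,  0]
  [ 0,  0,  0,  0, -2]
x^5 + 10*x^4 + 40*x^3 + 80*x^2 + 80*x + 32

Expanding det(x·I − A) (e.g. by cofactor expansion or by noting that A is similar to its Jordan form J, which has the same characteristic polynomial as A) gives
  χ_A(x) = x^5 + 10*x^4 + 40*x^3 + 80*x^2 + 80*x + 32
which factors as (x + 2)^5. The eigenvalues (with algebraic multiplicities) are λ = -2 with multiplicity 5.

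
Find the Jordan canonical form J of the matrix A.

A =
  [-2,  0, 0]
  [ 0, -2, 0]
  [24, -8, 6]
J_1(-2) ⊕ J_1(-2) ⊕ J_1(6)

The characteristic polynomial is
  det(x·I − A) = x^3 - 2*x^2 - 20*x - 24 = (x - 6)*(x + 2)^2

Eigenvalues and multiplicities (the geometric multiplicity of λ is n − rank(A − λI), which equals the number of Jordan blocks for λ):
  λ = -2: algebraic multiplicity = 2, geometric multiplicity = 2
  λ = 6: algebraic multiplicity = 1, geometric multiplicity = 1

Determining the block sizes for each eigenvalue:
  λ = -2: gm = am = 2, so every block has size 1 → block sizes [1, 1]
  λ = 6: one block (gm = 1), so the single block has size am = 1 → block sizes [1]

Assembling the blocks gives a Jordan form
J =
  [-2,  0, 0]
  [ 0, -2, 0]
  [ 0,  0, 6]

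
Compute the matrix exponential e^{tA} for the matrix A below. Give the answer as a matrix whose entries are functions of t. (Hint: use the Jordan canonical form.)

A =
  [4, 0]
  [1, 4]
e^{tA} =
  [exp(4*t), 0]
  [t*exp(4*t), exp(4*t)]

Strategy: write A = P · J · P⁻¹ where J is a Jordan canonical form, so e^{tA} = P · e^{tJ} · P⁻¹, and e^{tJ} can be computed block-by-block.

A has Jordan form
J =
  [4, 1]
  [0, 4]
(up to reordering of blocks).

Per-block formulas:
  For a 2×2 Jordan block J_2(4): exp(t · J_2(4)) = e^(4t)·(I + t·N), where N is the 2×2 nilpotent shift.

After assembling e^{tJ} and conjugating by P, we get:

e^{tA} =
  [exp(4*t), 0]
  [t*exp(4*t), exp(4*t)]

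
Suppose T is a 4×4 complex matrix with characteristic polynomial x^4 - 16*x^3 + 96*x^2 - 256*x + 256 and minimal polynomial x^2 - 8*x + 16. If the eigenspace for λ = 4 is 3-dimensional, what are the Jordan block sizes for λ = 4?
Block sizes for λ = 4: [2, 1, 1]

Step 1 — from the characteristic polynomial, algebraic multiplicity of λ = 4 is 4. From dim ker(T − (4)·I) = 3, there are exactly 3 Jordan blocks for λ = 4.
Step 2 — from the minimal polynomial, the factor (x − 4)^2 tells us the largest block for λ = 4 has size 2.
Step 3 — with total size 4, 3 blocks, and largest block 2, the block sizes (in nonincreasing order) are [2, 1, 1].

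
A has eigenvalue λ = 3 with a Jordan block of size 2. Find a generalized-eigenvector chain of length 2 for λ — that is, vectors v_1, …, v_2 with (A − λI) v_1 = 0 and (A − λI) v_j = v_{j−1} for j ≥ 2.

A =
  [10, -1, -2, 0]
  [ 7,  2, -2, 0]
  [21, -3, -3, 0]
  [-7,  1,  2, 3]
A Jordan chain for λ = 3 of length 2:
v_1 = (7, 7, 21, -7)ᵀ
v_2 = (1, 0, 0, 0)ᵀ

Let N = A − (3)·I. We want v_2 with N^2 v_2 = 0 but N^1 v_2 ≠ 0; then v_{j-1} := N · v_j for j = 2, …, 2.

Pick v_2 = (1, 0, 0, 0)ᵀ.
Then v_1 = N · v_2 = (7, 7, 21, -7)ᵀ.

Sanity check: (A − (3)·I) v_1 = (0, 0, 0, 0)ᵀ = 0. ✓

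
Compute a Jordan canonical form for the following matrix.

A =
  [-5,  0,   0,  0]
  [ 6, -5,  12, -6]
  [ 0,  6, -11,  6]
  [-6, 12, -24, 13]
J_1(-5) ⊕ J_1(-5) ⊕ J_1(1) ⊕ J_1(1)

The characteristic polynomial is
  det(x·I − A) = x^4 + 8*x^3 + 6*x^2 - 40*x + 25 = (x - 1)^2*(x + 5)^2

Eigenvalues and multiplicities (the geometric multiplicity of λ is n − rank(A − λI), which equals the number of Jordan blocks for λ):
  λ = -5: algebraic multiplicity = 2, geometric multiplicity = 2
  λ = 1: algebraic multiplicity = 2, geometric multiplicity = 2

Determining the block sizes for each eigenvalue:
  λ = -5: gm = am = 2, so every block has size 1 → block sizes [1, 1]
  λ = 1: gm = am = 2, so every block has size 1 → block sizes [1, 1]

Assembling the blocks gives a Jordan form
J =
  [-5,  0, 0, 0]
  [ 0, -5, 0, 0]
  [ 0,  0, 1, 0]
  [ 0,  0, 0, 1]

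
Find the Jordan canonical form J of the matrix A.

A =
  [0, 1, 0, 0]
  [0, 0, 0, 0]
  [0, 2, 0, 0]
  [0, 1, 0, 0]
J_2(0) ⊕ J_1(0) ⊕ J_1(0)

The characteristic polynomial is
  det(x·I − A) = x^4

Eigenvalues and multiplicities (the geometric multiplicity of λ is n − rank(A − λI), which equals the number of Jordan blocks for λ):
  λ = 0: algebraic multiplicity = 4, geometric multiplicity = 3

Determining the block sizes for each eigenvalue:
  λ = 0: 3 blocks summing to 4 forces exactly one block of size 2 and the rest size 1 → block sizes [2, 1, 1]

Assembling the blocks gives a Jordan form
J =
  [0, 1, 0, 0]
  [0, 0, 0, 0]
  [0, 0, 0, 0]
  [0, 0, 0, 0]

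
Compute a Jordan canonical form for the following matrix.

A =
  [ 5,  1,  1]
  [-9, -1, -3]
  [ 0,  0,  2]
J_2(2) ⊕ J_1(2)

The characteristic polynomial is
  det(x·I − A) = x^3 - 6*x^2 + 12*x - 8 = (x - 2)^3

Eigenvalues and multiplicities (the geometric multiplicity of λ is n − rank(A − λI), which equals the number of Jordan blocks for λ):
  λ = 2: algebraic multiplicity = 3, geometric multiplicity = 2

Determining the block sizes for each eigenvalue:
  λ = 2: 2 blocks summing to 3 forces exactly one block of size 2 and the rest size 1 → block sizes [2, 1]

Assembling the blocks gives a Jordan form
J =
  [2, 1, 0]
  [0, 2, 0]
  [0, 0, 2]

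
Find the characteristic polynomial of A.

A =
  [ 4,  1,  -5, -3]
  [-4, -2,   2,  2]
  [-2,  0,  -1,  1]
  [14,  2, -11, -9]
x^4 + 8*x^3 + 24*x^2 + 32*x + 16

Expanding det(x·I − A) (e.g. by cofactor expansion or by noting that A is similar to its Jordan form J, which has the same characteristic polynomial as A) gives
  χ_A(x) = x^4 + 8*x^3 + 24*x^2 + 32*x + 16
which factors as (x + 2)^4. The eigenvalues (with algebraic multiplicities) are λ = -2 with multiplicity 4.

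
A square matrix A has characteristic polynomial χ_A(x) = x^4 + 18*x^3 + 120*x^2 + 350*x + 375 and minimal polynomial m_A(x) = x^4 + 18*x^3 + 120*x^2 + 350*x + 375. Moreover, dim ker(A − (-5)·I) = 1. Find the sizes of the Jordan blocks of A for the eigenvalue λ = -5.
Block sizes for λ = -5: [3]

Step 1 — from the characteristic polynomial, algebraic multiplicity of λ = -5 is 3. From dim ker(A − (-5)·I) = 1, there are exactly 1 Jordan blocks for λ = -5.
Step 2 — from the minimal polynomial, the factor (x + 5)^3 tells us the largest block for λ = -5 has size 3.
Step 3 — with total size 3, 1 blocks, and largest block 3, the block sizes (in nonincreasing order) are [3].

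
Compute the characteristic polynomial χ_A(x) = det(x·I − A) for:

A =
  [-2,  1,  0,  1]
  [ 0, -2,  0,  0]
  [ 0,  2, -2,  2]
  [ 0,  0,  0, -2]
x^4 + 8*x^3 + 24*x^2 + 32*x + 16

Expanding det(x·I − A) (e.g. by cofactor expansion or by noting that A is similar to its Jordan form J, which has the same characteristic polynomial as A) gives
  χ_A(x) = x^4 + 8*x^3 + 24*x^2 + 32*x + 16
which factors as (x + 2)^4. The eigenvalues (with algebraic multiplicities) are λ = -2 with multiplicity 4.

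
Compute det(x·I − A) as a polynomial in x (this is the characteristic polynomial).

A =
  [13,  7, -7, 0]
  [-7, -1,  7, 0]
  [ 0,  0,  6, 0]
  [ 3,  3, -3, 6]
x^4 - 24*x^3 + 216*x^2 - 864*x + 1296

Expanding det(x·I − A) (e.g. by cofactor expansion or by noting that A is similar to its Jordan form J, which has the same characteristic polynomial as A) gives
  χ_A(x) = x^4 - 24*x^3 + 216*x^2 - 864*x + 1296
which factors as (x - 6)^4. The eigenvalues (with algebraic multiplicities) are λ = 6 with multiplicity 4.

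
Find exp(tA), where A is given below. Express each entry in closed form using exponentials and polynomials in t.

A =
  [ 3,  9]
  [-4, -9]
e^{tA} =
  [6*t*exp(-3*t) + exp(-3*t), 9*t*exp(-3*t)]
  [-4*t*exp(-3*t), -6*t*exp(-3*t) + exp(-3*t)]

Strategy: write A = P · J · P⁻¹ where J is a Jordan canonical form, so e^{tA} = P · e^{tJ} · P⁻¹, and e^{tJ} can be computed block-by-block.

A has Jordan form
J =
  [-3,  1]
  [ 0, -3]
(up to reordering of blocks).

Per-block formulas:
  For a 2×2 Jordan block J_2(-3): exp(t · J_2(-3)) = e^(-3t)·(I + t·N), where N is the 2×2 nilpotent shift.

After assembling e^{tJ} and conjugating by P, we get:

e^{tA} =
  [6*t*exp(-3*t) + exp(-3*t), 9*t*exp(-3*t)]
  [-4*t*exp(-3*t), -6*t*exp(-3*t) + exp(-3*t)]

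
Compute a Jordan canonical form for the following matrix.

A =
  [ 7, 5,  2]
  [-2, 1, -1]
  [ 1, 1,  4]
J_3(4)

The characteristic polynomial is
  det(x·I − A) = x^3 - 12*x^2 + 48*x - 64 = (x - 4)^3

Eigenvalues and multiplicities (the geometric multiplicity of λ is n − rank(A − λI), which equals the number of Jordan blocks for λ):
  λ = 4: algebraic multiplicity = 3, geometric multiplicity = 1

Determining the block sizes for each eigenvalue:
  λ = 4: one block (gm = 1), so the single block has size am = 3 → block sizes [3]

Assembling the blocks gives a Jordan form
J =
  [4, 1, 0]
  [0, 4, 1]
  [0, 0, 4]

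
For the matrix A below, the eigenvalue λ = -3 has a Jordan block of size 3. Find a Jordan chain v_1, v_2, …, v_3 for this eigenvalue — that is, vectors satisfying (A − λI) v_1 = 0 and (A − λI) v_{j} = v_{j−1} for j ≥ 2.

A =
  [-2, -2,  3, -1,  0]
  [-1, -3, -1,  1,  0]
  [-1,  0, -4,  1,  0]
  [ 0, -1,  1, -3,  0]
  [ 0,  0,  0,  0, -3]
A Jordan chain for λ = -3 of length 3:
v_1 = (-1, 1, 1, 0, 0)ᵀ
v_2 = (-2, 0, 0, -1, 0)ᵀ
v_3 = (0, 1, 0, 0, 0)ᵀ

Let N = A − (-3)·I. We want v_3 with N^3 v_3 = 0 but N^2 v_3 ≠ 0; then v_{j-1} := N · v_j for j = 3, …, 2.

Pick v_3 = (0, 1, 0, 0, 0)ᵀ.
Then v_2 = N · v_3 = (-2, 0, 0, -1, 0)ᵀ.
Then v_1 = N · v_2 = (-1, 1, 1, 0, 0)ᵀ.

Sanity check: (A − (-3)·I) v_1 = (0, 0, 0, 0, 0)ᵀ = 0. ✓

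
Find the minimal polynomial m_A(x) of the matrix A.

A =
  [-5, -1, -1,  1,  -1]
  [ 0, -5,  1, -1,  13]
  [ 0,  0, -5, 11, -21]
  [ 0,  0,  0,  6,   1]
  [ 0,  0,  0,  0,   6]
x^5 + 3*x^4 - 69*x^3 - 235*x^2 + 1200*x + 4500

The characteristic polynomial is χ_A(x) = (x - 6)^2*(x + 5)^3, so the eigenvalues are known. The minimal polynomial is
  m_A(x) = Π_λ (x − λ)^{k_λ}
where k_λ is the size of the *largest* Jordan block for λ (equivalently, the smallest k with (A − λI)^k v = 0 for every generalised eigenvector v of λ).

  λ = -5: largest Jordan block has size 3, contributing (x + 5)^3
  λ = 6: largest Jordan block has size 2, contributing (x − 6)^2

So m_A(x) = (x - 6)^2*(x + 5)^3 = x^5 + 3*x^4 - 69*x^3 - 235*x^2 + 1200*x + 4500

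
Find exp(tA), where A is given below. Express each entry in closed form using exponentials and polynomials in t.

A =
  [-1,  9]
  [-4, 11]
e^{tA} =
  [-6*t*exp(5*t) + exp(5*t), 9*t*exp(5*t)]
  [-4*t*exp(5*t), 6*t*exp(5*t) + exp(5*t)]

Strategy: write A = P · J · P⁻¹ where J is a Jordan canonical form, so e^{tA} = P · e^{tJ} · P⁻¹, and e^{tJ} can be computed block-by-block.

A has Jordan form
J =
  [5, 1]
  [0, 5]
(up to reordering of blocks).

Per-block formulas:
  For a 2×2 Jordan block J_2(5): exp(t · J_2(5)) = e^(5t)·(I + t·N), where N is the 2×2 nilpotent shift.

After assembling e^{tJ} and conjugating by P, we get:

e^{tA} =
  [-6*t*exp(5*t) + exp(5*t), 9*t*exp(5*t)]
  [-4*t*exp(5*t), 6*t*exp(5*t) + exp(5*t)]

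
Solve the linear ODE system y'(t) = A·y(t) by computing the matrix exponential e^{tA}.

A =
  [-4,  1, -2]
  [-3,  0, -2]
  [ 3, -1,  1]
e^{tA} =
  [-3*t*exp(-t) + exp(-t), t*exp(-t), -2*t*exp(-t)]
  [-3*t*exp(-t), t*exp(-t) + exp(-t), -2*t*exp(-t)]
  [3*t*exp(-t), -t*exp(-t), 2*t*exp(-t) + exp(-t)]

Strategy: write A = P · J · P⁻¹ where J is a Jordan canonical form, so e^{tA} = P · e^{tJ} · P⁻¹, and e^{tJ} can be computed block-by-block.

A has Jordan form
J =
  [-1,  1,  0]
  [ 0, -1,  0]
  [ 0,  0, -1]
(up to reordering of blocks).

Per-block formulas:
  For a 2×2 Jordan block J_2(-1): exp(t · J_2(-1)) = e^(-1t)·(I + t·N), where N is the 2×2 nilpotent shift.
  For a 1×1 block at λ = -1: exp(t · [-1]) = [e^(-1t)].

After assembling e^{tJ} and conjugating by P, we get:

e^{tA} =
  [-3*t*exp(-t) + exp(-t), t*exp(-t), -2*t*exp(-t)]
  [-3*t*exp(-t), t*exp(-t) + exp(-t), -2*t*exp(-t)]
  [3*t*exp(-t), -t*exp(-t), 2*t*exp(-t) + exp(-t)]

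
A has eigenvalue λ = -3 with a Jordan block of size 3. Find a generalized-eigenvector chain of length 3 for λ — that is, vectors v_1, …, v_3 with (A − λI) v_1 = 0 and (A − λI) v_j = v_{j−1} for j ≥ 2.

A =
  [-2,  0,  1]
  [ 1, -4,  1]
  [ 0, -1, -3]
A Jordan chain for λ = -3 of length 3:
v_1 = (1, 0, -1)ᵀ
v_2 = (1, 1, 0)ᵀ
v_3 = (1, 0, 0)ᵀ

Let N = A − (-3)·I. We want v_3 with N^3 v_3 = 0 but N^2 v_3 ≠ 0; then v_{j-1} := N · v_j for j = 3, …, 2.

Pick v_3 = (1, 0, 0)ᵀ.
Then v_2 = N · v_3 = (1, 1, 0)ᵀ.
Then v_1 = N · v_2 = (1, 0, -1)ᵀ.

Sanity check: (A − (-3)·I) v_1 = (0, 0, 0)ᵀ = 0. ✓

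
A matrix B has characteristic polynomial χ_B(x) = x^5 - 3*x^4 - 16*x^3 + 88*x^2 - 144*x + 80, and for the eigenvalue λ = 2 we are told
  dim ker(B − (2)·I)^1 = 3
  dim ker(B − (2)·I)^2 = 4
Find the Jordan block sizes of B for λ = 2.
Block sizes for λ = 2: [2, 1, 1]

From the dimensions of kernels of powers, the number of Jordan blocks of size at least j is d_j − d_{j−1} where d_j = dim ker(N^j) (with d_0 = 0). Computing the differences gives [3, 1].
The number of blocks of size exactly k is (#blocks of size ≥ k) − (#blocks of size ≥ k + 1), so the partition is: 2 block(s) of size 1, 1 block(s) of size 2.
In nonincreasing order the block sizes are [2, 1, 1].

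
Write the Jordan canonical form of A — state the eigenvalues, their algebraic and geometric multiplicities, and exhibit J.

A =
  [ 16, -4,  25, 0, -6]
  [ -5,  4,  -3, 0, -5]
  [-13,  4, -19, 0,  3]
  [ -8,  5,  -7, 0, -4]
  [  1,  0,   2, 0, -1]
J_3(0) ⊕ J_2(0)

The characteristic polynomial is
  det(x·I − A) = x^5

Eigenvalues and multiplicities (the geometric multiplicity of λ is n − rank(A − λI), which equals the number of Jordan blocks for λ):
  λ = 0: algebraic multiplicity = 5, geometric multiplicity = 2

Determining the block sizes for each eigenvalue:
  λ = 0: with am = 5 and gm = 2, the partition is not yet determined (e.g. several partitions of 5 into 2 parts exist). Let N = A − (0)·I. Computing rank(N^1) = 3, rank(N^2) = 1, rank(N^3) = 0; the number of blocks of size ≥ j is rank(N^{j−1}) − rank(N^j), giving [2, 2, 1]. So we have 1 block(s) of size 3, 1 block(s) of size 2 → block sizes [3, 2]

Assembling the blocks gives a Jordan form
J =
  [0, 1, 0, 0, 0]
  [0, 0, 1, 0, 0]
  [0, 0, 0, 0, 0]
  [0, 0, 0, 0, 1]
  [0, 0, 0, 0, 0]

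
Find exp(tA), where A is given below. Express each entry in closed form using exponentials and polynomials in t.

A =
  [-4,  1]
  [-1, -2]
e^{tA} =
  [-t*exp(-3*t) + exp(-3*t), t*exp(-3*t)]
  [-t*exp(-3*t), t*exp(-3*t) + exp(-3*t)]

Strategy: write A = P · J · P⁻¹ where J is a Jordan canonical form, so e^{tA} = P · e^{tJ} · P⁻¹, and e^{tJ} can be computed block-by-block.

A has Jordan form
J =
  [-3,  1]
  [ 0, -3]
(up to reordering of blocks).

Per-block formulas:
  For a 2×2 Jordan block J_2(-3): exp(t · J_2(-3)) = e^(-3t)·(I + t·N), where N is the 2×2 nilpotent shift.

After assembling e^{tJ} and conjugating by P, we get:

e^{tA} =
  [-t*exp(-3*t) + exp(-3*t), t*exp(-3*t)]
  [-t*exp(-3*t), t*exp(-3*t) + exp(-3*t)]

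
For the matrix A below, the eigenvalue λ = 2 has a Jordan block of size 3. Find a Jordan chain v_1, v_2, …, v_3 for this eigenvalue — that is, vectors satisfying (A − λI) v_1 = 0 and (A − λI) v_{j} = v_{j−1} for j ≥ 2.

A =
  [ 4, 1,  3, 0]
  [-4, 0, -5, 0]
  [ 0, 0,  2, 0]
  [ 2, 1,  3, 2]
A Jordan chain for λ = 2 of length 3:
v_1 = (1, -2, 0, 1)ᵀ
v_2 = (3, -5, 0, 3)ᵀ
v_3 = (0, 0, 1, 0)ᵀ

Let N = A − (2)·I. We want v_3 with N^3 v_3 = 0 but N^2 v_3 ≠ 0; then v_{j-1} := N · v_j for j = 3, …, 2.

Pick v_3 = (0, 0, 1, 0)ᵀ.
Then v_2 = N · v_3 = (3, -5, 0, 3)ᵀ.
Then v_1 = N · v_2 = (1, -2, 0, 1)ᵀ.

Sanity check: (A − (2)·I) v_1 = (0, 0, 0, 0)ᵀ = 0. ✓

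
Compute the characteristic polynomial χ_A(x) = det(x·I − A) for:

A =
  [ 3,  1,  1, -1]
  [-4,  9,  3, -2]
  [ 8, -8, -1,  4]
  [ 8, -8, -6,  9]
x^4 - 20*x^3 + 150*x^2 - 500*x + 625

Expanding det(x·I − A) (e.g. by cofactor expansion or by noting that A is similar to its Jordan form J, which has the same characteristic polynomial as A) gives
  χ_A(x) = x^4 - 20*x^3 + 150*x^2 - 500*x + 625
which factors as (x - 5)^4. The eigenvalues (with algebraic multiplicities) are λ = 5 with multiplicity 4.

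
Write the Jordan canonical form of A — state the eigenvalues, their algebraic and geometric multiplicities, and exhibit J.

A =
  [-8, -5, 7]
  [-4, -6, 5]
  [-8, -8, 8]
J_3(-2)

The characteristic polynomial is
  det(x·I − A) = x^3 + 6*x^2 + 12*x + 8 = (x + 2)^3

Eigenvalues and multiplicities (the geometric multiplicity of λ is n − rank(A − λI), which equals the number of Jordan blocks for λ):
  λ = -2: algebraic multiplicity = 3, geometric multiplicity = 1

Determining the block sizes for each eigenvalue:
  λ = -2: one block (gm = 1), so the single block has size am = 3 → block sizes [3]

Assembling the blocks gives a Jordan form
J =
  [-2,  1,  0]
  [ 0, -2,  1]
  [ 0,  0, -2]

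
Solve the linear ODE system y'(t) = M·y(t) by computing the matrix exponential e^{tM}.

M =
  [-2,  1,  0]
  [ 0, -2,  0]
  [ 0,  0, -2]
e^{tM} =
  [exp(-2*t), t*exp(-2*t), 0]
  [0, exp(-2*t), 0]
  [0, 0, exp(-2*t)]

Strategy: write M = P · J · P⁻¹ where J is a Jordan canonical form, so e^{tM} = P · e^{tJ} · P⁻¹, and e^{tJ} can be computed block-by-block.

M has Jordan form
J =
  [-2,  1,  0]
  [ 0, -2,  0]
  [ 0,  0, -2]
(up to reordering of blocks).

Per-block formulas:
  For a 2×2 Jordan block J_2(-2): exp(t · J_2(-2)) = e^(-2t)·(I + t·N), where N is the 2×2 nilpotent shift.
  For a 1×1 block at λ = -2: exp(t · [-2]) = [e^(-2t)].

After assembling e^{tJ} and conjugating by P, we get:

e^{tM} =
  [exp(-2*t), t*exp(-2*t), 0]
  [0, exp(-2*t), 0]
  [0, 0, exp(-2*t)]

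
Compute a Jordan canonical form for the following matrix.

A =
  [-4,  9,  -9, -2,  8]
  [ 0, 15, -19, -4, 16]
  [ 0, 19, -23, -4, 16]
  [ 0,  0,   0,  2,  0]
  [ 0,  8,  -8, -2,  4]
J_2(-4) ⊕ J_1(-4) ⊕ J_1(2) ⊕ J_1(4)

The characteristic polynomial is
  det(x·I − A) = x^5 + 6*x^4 - 16*x^3 - 128*x^2 + 512 = (x - 4)*(x - 2)*(x + 4)^3

Eigenvalues and multiplicities (the geometric multiplicity of λ is n − rank(A − λI), which equals the number of Jordan blocks for λ):
  λ = -4: algebraic multiplicity = 3, geometric multiplicity = 2
  λ = 2: algebraic multiplicity = 1, geometric multiplicity = 1
  λ = 4: algebraic multiplicity = 1, geometric multiplicity = 1

Determining the block sizes for each eigenvalue:
  λ = -4: 2 blocks summing to 3 forces exactly one block of size 2 and the rest size 1 → block sizes [2, 1]
  λ = 2: one block (gm = 1), so the single block has size am = 1 → block sizes [1]
  λ = 4: one block (gm = 1), so the single block has size am = 1 → block sizes [1]

Assembling the blocks gives a Jordan form
J =
  [-4,  1,  0, 0, 0]
  [ 0, -4,  0, 0, 0]
  [ 0,  0, -4, 0, 0]
  [ 0,  0,  0, 2, 0]
  [ 0,  0,  0, 0, 4]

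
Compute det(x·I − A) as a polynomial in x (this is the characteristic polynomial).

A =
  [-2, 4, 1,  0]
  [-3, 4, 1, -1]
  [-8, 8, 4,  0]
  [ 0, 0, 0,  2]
x^4 - 8*x^3 + 24*x^2 - 32*x + 16

Expanding det(x·I − A) (e.g. by cofactor expansion or by noting that A is similar to its Jordan form J, which has the same characteristic polynomial as A) gives
  χ_A(x) = x^4 - 8*x^3 + 24*x^2 - 32*x + 16
which factors as (x - 2)^4. The eigenvalues (with algebraic multiplicities) are λ = 2 with multiplicity 4.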